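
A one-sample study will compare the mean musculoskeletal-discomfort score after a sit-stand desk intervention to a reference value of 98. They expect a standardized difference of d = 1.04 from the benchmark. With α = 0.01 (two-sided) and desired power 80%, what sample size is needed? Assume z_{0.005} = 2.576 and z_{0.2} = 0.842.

n = 11

For a one-sample test: n = ((z_{α/2} + z_β) / d)².
z_{α/2} + z_β = 2.576 + 0.842 = 3.418.
n = (3.418 / 1.04)² = 3.287² = 10.80.
Round up.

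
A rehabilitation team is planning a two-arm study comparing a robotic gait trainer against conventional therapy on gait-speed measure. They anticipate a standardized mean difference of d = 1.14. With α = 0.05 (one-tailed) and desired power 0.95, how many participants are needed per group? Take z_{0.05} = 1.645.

For two independent groups with equal n: n = 2·((z_{α} + z_β) / d)².
z_{α} + z_β = 1.645 + 1.645 = 3.290.
n = 2 × (3.290 / 1.14)² = 2 × 2.886² = 2 × 8.33 = 16.7.
Round up to the next whole participant.

n = 17 per group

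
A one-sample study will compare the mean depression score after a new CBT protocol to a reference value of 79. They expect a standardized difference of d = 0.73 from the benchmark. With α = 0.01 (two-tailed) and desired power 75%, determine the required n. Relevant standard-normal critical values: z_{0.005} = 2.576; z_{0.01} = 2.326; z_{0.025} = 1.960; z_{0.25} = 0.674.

For a one-sample test: n = ((z_{α/2} + z_β) / d)².
z_{α/2} + z_β = 2.576 + 0.674 = 3.250.
n = (3.250 / 0.73)² = 4.452² = 19.82.
Round up.

n = 20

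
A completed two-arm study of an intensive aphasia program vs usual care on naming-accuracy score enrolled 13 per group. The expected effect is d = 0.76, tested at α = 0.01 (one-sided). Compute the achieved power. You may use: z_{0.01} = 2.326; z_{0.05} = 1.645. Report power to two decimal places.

power ≈ 0.35

For two equal groups, power = Φ(d·√(n/2) − z_{α}).
d·√(n/2) = 0.76 × √(13/2) = 0.76 × 2.550 = 1.938.
z_β = 1.938 − 2.326 = -0.388.
Power = Φ(-0.388) = 0.349.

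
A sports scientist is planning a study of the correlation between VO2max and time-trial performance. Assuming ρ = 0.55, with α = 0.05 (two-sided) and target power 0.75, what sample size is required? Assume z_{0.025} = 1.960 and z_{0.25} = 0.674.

Fisher's z: C = ½·ln((1+r)/(1−r)) = ½·ln(3.4444) = 0.6184.
n = ((z_{α/2} + z_β)/C)² + 3.
(1.960 + 0.674) / 0.6184 = 2.634 / 0.6184 = 4.259.
n = 4.259² + 3 = 18.14 + 3 = 21.1.
Round up.

n = 22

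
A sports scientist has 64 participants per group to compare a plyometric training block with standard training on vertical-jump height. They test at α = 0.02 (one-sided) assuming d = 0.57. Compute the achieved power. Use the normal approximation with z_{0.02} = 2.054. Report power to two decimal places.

For two equal groups, power = Φ(d·√(n/2) − z_{α}).
d·√(n/2) = 0.57 × √(64/2) = 0.57 × 5.657 = 3.224.
z_β = 3.224 − 2.054 = 1.170.
Power = Φ(1.170) = 0.879.

power ≈ 0.88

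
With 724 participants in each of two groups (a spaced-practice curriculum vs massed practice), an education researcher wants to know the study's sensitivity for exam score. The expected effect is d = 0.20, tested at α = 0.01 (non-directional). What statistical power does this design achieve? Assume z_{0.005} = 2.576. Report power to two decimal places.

power ≈ 0.89

For two equal groups, power = Φ(d·√(n/2) − z_{α/2}).
d·√(n/2) = 0.20 × √(724/2) = 0.20 × 19.026 = 3.805.
z_β = 3.805 − 2.576 = 1.229.
Power = Φ(1.229) = 0.891.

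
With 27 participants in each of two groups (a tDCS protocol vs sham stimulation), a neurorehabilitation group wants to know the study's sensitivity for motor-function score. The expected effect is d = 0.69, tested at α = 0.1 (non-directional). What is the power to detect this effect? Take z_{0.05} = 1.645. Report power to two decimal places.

power ≈ 0.81

For two equal groups, power = Φ(d·√(n/2) − z_{α/2}).
d·√(n/2) = 0.69 × √(27/2) = 0.69 × 3.674 = 2.535.
z_β = 2.535 − 1.645 = 0.890.
Power = Φ(0.890) = 0.813.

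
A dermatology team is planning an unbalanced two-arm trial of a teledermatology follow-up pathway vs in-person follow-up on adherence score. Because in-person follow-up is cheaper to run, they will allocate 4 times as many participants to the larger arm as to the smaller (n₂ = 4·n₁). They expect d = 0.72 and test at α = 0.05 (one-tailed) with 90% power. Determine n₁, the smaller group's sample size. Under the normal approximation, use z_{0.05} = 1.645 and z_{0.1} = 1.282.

n₁ = 21

With allocation ratio k = n₂/n₁ = 4, Var(x̄₁−x̄₂) = σ²(1/n₁ + 1/(k·n₁)) = σ²·(k+1)/(k·n₁).
So n₁ = (1 + 1/k)·((z_{α} + z_β)/d)² = 1.250 × (2.927/0.72)².
n₁ = 1.250 × 16.53 = 20.7.
Round up: n₁ = 21, giving n₂ = 4 × 21 = 84.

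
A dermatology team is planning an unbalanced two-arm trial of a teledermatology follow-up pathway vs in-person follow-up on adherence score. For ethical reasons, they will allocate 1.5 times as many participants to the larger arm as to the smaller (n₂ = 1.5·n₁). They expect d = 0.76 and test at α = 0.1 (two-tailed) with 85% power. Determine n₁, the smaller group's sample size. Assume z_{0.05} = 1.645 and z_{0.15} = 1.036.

n₁ = 21

With allocation ratio k = n₂/n₁ = 1.5, Var(x̄₁−x̄₂) = σ²(1/n₁ + 1/(k·n₁)) = σ²·(k+1)/(k·n₁).
So n₁ = (1 + 1/k)·((z_{α/2} + z_β)/d)² = 1.667 × (2.681/0.76)².
n₁ = 1.667 × 12.44 = 20.7.
Round up: n₁ = 21, giving n₂ = ⌈1.5 × 21⌉ = ⌈31.5⌉ = 32.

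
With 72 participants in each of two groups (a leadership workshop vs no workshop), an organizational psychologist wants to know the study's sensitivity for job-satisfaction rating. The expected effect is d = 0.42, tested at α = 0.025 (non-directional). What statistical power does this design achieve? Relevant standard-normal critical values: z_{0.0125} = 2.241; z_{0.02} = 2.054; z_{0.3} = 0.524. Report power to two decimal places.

For two equal groups, power = Φ(d·√(n/2) − z_{α/2}).
d·√(n/2) = 0.42 × √(72/2) = 0.42 × 6.000 = 2.520.
z_β = 2.520 − 2.241 = 0.279.
Power = Φ(0.279) = 0.610.

power ≈ 0.61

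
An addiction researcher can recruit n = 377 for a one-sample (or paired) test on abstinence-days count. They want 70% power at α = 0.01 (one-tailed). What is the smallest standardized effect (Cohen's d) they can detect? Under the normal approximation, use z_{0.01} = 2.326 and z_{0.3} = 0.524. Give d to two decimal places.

d_min ≈ 0.15

For a single sample (or paired design) of n = 377: d_min = (z_{α} + z_β)/√n.
z-sum = 2.326 + 0.524 = 2.850.
d_min = 2.850 / √377 = 2.850 / 19.416 = 0.147.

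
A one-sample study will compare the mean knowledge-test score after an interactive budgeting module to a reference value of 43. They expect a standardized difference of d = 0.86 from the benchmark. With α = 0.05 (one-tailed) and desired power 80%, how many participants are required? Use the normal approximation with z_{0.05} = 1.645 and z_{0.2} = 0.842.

n = 9

For a one-sample test: n = ((z_{α} + z_β) / d)².
z_{α} + z_β = 1.645 + 0.842 = 2.487.
n = (2.487 / 0.86)² = 2.892² = 8.36.
Round up.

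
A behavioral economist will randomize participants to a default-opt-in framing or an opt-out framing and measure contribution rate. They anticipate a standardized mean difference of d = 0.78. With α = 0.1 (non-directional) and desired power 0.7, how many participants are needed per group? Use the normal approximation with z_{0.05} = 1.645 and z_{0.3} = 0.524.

n = 16 per group

For two independent groups with equal n: n = 2·((z_{α/2} + z_β) / d)².
z_{α/2} + z_β = 1.645 + 0.524 = 2.169.
n = 2 × (2.169 / 0.78)² = 2 × 2.781² = 2 × 7.73 = 15.5.
Round up to the next whole participant.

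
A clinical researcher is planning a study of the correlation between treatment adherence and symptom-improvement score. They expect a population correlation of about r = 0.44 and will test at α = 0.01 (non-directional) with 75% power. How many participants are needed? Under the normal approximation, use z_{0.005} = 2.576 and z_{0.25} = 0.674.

Fisher's z: C = ½·ln((1+r)/(1−r)) = ½·ln(2.5714) = 0.4722.
n = ((z_{α/2} + z_β)/C)² + 3.
(2.576 + 0.674) / 0.4722 = 3.250 / 0.4722 = 6.883.
n = 6.883² + 3 = 47.37 + 3 = 50.4.
Round up.

n = 51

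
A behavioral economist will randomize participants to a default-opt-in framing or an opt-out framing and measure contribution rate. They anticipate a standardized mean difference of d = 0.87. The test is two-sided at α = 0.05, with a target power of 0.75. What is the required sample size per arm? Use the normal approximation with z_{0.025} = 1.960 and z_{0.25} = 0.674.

n = 19 per group

For two independent groups with equal n: n = 2·((z_{α/2} + z_β) / d)².
z_{α/2} + z_β = 1.960 + 0.674 = 2.634.
n = 2 × (2.634 / 0.87)² = 2 × 3.028² = 2 × 9.17 = 18.3.
Round up to the next whole participant.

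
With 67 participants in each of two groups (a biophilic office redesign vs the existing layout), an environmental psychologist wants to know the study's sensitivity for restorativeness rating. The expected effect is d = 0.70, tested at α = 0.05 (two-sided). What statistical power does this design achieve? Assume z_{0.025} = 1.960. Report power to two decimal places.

power ≈ 0.98

For two equal groups, power = Φ(d·√(n/2) − z_{α/2}).
d·√(n/2) = 0.70 × √(67/2) = 0.70 × 5.788 = 4.052.
z_β = 4.052 − 1.960 = 2.092.
Power = Φ(2.092) = 0.982.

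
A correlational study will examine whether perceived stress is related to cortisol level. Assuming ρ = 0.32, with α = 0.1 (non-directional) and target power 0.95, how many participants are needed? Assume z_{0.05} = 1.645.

Fisher's z: C = ½·ln((1+r)/(1−r)) = ½·ln(1.9412) = 0.3316.
n = ((z_{α/2} + z_β)/C)² + 3.
(1.645 + 1.645) / 0.3316 = 3.290 / 0.3316 = 9.922.
n = 9.922² + 3 = 98.44 + 3 = 101.4.
Round up.

n = 102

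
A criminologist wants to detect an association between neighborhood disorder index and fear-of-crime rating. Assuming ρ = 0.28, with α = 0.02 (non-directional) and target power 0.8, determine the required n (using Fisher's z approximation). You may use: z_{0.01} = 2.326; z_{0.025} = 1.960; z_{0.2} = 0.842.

Fisher's z: C = ½·ln((1+r)/(1−r)) = ½·ln(1.7778) = 0.2877.
n = ((z_{α/2} + z_β)/C)² + 3.
(2.326 + 0.842) / 0.2877 = 3.168 / 0.2877 = 11.011.
n = 11.011² + 3 = 121.25 + 3 = 124.3.
Round up.

n = 125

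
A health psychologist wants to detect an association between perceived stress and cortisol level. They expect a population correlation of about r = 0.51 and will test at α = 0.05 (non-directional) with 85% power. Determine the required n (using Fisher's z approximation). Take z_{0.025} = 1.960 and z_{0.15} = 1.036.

Fisher's z: C = ½·ln((1+r)/(1−r)) = ½·ln(3.0816) = 0.5627.
n = ((z_{α/2} + z_β)/C)² + 3.
(1.960 + 1.036) / 0.5627 = 2.996 / 0.5627 = 5.324.
n = 5.324² + 3 = 28.35 + 3 = 31.3.
Round up.

n = 32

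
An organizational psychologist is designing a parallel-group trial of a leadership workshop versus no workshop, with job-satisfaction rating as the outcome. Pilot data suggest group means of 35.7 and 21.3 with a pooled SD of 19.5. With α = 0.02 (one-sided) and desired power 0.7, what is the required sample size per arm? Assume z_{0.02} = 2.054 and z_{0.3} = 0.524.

n = 25 per group

Cohen's d = |M₁ − M₂| / SD_pooled = |35.7 − 21.3| / 19.5 = 14.4 / 19.5 = 0.738.
For two independent groups with equal n: n = 2·((z_{α} + z_β) / d)².
z_{α} + z_β = 2.054 + 0.524 = 2.578.
n = 2 × (2.578 / 0.738)² = 2 × 3.493² = 2 × 12.20 = 24.4.
Round up to the next whole participant.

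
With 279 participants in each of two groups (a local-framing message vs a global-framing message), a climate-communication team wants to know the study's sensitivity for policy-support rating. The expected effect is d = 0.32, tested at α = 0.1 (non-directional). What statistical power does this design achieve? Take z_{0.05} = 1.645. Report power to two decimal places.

For two equal groups, power = Φ(d·√(n/2) − z_{α/2}).
d·√(n/2) = 0.32 × √(279/2) = 0.32 × 11.811 = 3.780.
z_β = 3.780 − 1.645 = 2.135.
Power = Φ(2.135) = 0.984.

power ≈ 0.98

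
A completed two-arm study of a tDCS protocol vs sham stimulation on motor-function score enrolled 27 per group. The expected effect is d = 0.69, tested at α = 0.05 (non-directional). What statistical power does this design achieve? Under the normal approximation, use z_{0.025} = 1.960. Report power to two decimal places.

For two equal groups, power = Φ(d·√(n/2) − z_{α/2}).
d·√(n/2) = 0.69 × √(27/2) = 0.69 × 3.674 = 2.535.
z_β = 2.535 − 1.960 = 0.575.
Power = Φ(0.575) = 0.717.

power ≈ 0.72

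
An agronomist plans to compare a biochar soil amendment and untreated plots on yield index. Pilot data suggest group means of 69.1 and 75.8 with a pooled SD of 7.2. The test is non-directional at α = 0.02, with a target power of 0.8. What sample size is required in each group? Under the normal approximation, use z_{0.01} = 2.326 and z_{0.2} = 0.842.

Cohen's d = |M₁ − M₂| / SD_pooled = |69.1 − 75.8| / 7.2 = 6.7 / 7.2 = 0.931.
For two independent groups with equal n: n = 2·((z_{α/2} + z_β) / d)².
z_{α/2} + z_β = 2.326 + 0.842 = 3.168.
n = 2 × (3.168 / 0.931)² = 2 × 3.403² = 2 × 11.58 = 23.2.
Round up to the next whole participant.

n = 24 per group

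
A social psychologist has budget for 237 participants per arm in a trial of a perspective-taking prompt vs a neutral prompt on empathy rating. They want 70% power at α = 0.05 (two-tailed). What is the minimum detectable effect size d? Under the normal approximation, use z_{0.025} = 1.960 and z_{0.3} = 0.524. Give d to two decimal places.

For two independent groups of n = 237 each: d_min = (z_{α/2} + z_β)·√(2/n).
z-sum = 1.960 + 0.524 = 2.484.
d_min = 2.484 × √(2/237) = 2.484 × 0.0919 = 0.228.

d_min ≈ 0.23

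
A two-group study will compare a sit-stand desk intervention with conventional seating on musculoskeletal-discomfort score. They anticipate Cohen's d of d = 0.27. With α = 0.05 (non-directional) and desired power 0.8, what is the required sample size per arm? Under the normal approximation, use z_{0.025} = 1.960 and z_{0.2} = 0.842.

n = 216 per group

For two independent groups with equal n: n = 2·((z_{α/2} + z_β) / d)².
z_{α/2} + z_β = 1.960 + 0.842 = 2.802.
n = 2 × (2.802 / 0.27)² = 2 × 10.378² = 2 × 107.70 = 215.4.
Round up to the next whole participant.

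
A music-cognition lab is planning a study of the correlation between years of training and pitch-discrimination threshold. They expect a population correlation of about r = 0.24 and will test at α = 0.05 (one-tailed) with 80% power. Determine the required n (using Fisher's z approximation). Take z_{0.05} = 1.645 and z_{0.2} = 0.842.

Fisher's z: C = ½·ln((1+r)/(1−r)) = ½·ln(1.6316) = 0.2448.
n = ((z_{α} + z_β)/C)² + 3.
(1.645 + 0.842) / 0.2448 = 2.487 / 0.2448 = 10.159.
n = 10.159² + 3 = 103.21 + 3 = 106.2.
Round up.

n = 107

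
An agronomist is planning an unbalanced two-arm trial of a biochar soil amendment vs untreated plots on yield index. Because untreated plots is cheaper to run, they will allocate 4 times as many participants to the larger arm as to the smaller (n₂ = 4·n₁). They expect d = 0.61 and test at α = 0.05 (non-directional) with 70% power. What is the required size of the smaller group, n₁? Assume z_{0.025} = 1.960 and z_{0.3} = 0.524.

n₁ = 21

With allocation ratio k = n₂/n₁ = 4, Var(x̄₁−x̄₂) = σ²(1/n₁ + 1/(k·n₁)) = σ²·(k+1)/(k·n₁).
So n₁ = (1 + 1/k)·((z_{α/2} + z_β)/d)² = 1.250 × (2.484/0.61)².
n₁ = 1.250 × 16.58 = 20.7.
Round up: n₁ = 21, giving n₂ = 4 × 21 = 84.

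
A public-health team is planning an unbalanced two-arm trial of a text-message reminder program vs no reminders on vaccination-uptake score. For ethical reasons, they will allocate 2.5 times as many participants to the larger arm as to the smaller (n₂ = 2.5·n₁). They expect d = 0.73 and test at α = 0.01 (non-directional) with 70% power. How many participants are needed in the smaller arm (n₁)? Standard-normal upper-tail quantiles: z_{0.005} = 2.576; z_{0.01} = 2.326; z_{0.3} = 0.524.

n₁ = 26

With allocation ratio k = n₂/n₁ = 2.5, Var(x̄₁−x̄₂) = σ²(1/n₁ + 1/(k·n₁)) = σ²·(k+1)/(k·n₁).
So n₁ = (1 + 1/k)·((z_{α/2} + z_β)/d)² = 1.400 × (3.100/0.73)².
n₁ = 1.400 × 18.03 = 25.2.
Round up: n₁ = 26, giving n₂ = 2.5 × 26 = 65.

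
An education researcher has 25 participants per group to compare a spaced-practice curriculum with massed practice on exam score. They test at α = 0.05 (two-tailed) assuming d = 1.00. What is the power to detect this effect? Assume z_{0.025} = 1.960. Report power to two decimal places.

For two equal groups, power = Φ(d·√(n/2) − z_{α/2}).
d·√(n/2) = 1.00 × √(25/2) = 1.00 × 3.536 = 3.536.
z_β = 3.536 − 1.960 = 1.576.
Power = Φ(1.576) = 0.942.

power ≈ 0.94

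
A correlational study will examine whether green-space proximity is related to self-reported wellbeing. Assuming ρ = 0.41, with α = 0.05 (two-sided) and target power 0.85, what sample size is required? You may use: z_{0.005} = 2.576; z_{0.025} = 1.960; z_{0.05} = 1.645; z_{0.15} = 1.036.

n = 51

Fisher's z: C = ½·ln((1+r)/(1−r)) = ½·ln(2.3898) = 0.4356.
n = ((z_{α/2} + z_β)/C)² + 3.
(1.960 + 1.036) / 0.4356 = 2.996 / 0.4356 = 6.878.
n = 6.878² + 3 = 47.31 + 3 = 50.3.
Round up.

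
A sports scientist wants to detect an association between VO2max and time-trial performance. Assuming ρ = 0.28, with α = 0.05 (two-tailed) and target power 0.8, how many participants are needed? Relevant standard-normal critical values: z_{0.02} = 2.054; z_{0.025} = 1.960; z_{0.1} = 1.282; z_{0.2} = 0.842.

Fisher's z: C = ½·ln((1+r)/(1−r)) = ½·ln(1.7778) = 0.2877.
n = ((z_{α/2} + z_β)/C)² + 3.
(1.960 + 0.842) / 0.2877 = 2.802 / 0.2877 = 9.739.
n = 9.739² + 3 = 94.85 + 3 = 97.9.
Round up.

n = 98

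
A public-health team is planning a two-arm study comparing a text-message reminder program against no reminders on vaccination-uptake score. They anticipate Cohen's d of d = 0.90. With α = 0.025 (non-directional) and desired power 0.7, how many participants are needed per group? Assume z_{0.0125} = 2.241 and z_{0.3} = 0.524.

For two independent groups with equal n: n = 2·((z_{α/2} + z_β) / d)².
z_{α/2} + z_β = 2.241 + 0.524 = 2.765.
n = 2 × (2.765 / 0.90)² = 2 × 3.072² = 2 × 9.44 = 18.9.
Round up to the next whole participant.

n = 19 per group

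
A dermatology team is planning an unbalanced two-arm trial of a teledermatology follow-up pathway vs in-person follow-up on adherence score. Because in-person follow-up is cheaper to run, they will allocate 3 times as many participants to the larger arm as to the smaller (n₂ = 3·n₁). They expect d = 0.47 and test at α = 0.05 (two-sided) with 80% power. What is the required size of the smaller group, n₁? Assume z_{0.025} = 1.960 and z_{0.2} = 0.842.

With allocation ratio k = n₂/n₁ = 3, Var(x̄₁−x̄₂) = σ²(1/n₁ + 1/(k·n₁)) = σ²·(k+1)/(k·n₁).
So n₁ = (1 + 1/k)·((z_{α/2} + z_β)/d)² = 1.333 × (2.802/0.47)².
n₁ = 1.333 × 35.54 = 47.4.
Round up: n₁ = 48, giving n₂ = 3 × 48 = 144.

n₁ = 48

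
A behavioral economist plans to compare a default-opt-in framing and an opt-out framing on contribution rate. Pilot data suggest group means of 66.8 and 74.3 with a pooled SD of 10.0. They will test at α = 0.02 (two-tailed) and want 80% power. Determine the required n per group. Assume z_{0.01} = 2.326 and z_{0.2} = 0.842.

Cohen's d = |M₁ − M₂| / SD_pooled = |66.8 − 74.3| / 10.0 = 7.5 / 10.0 = 0.750.
For two independent groups with equal n: n = 2·((z_{α/2} + z_β) / d)².
z_{α/2} + z_β = 2.326 + 0.842 = 3.168.
n = 2 × (3.168 / 0.750)² = 2 × 4.224² = 2 × 17.84 = 35.7.
Round up to the next whole participant.

n = 36 per group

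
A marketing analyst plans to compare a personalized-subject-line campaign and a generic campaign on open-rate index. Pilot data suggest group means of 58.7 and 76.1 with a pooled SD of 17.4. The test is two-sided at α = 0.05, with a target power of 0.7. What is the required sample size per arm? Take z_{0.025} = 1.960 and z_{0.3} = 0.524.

n = 13 per group

Cohen's d = |M₁ − M₂| / SD_pooled = |58.7 − 76.1| / 17.4 = 17.4 / 17.4 = 1.000.
For two independent groups with equal n: n = 2·((z_{α/2} + z_β) / d)².
z_{α/2} + z_β = 1.960 + 0.524 = 2.484.
n = 2 × (2.484 / 1.000)² = 2 × 2.484² = 2 × 6.17 = 12.3.
Round up to the next whole participant.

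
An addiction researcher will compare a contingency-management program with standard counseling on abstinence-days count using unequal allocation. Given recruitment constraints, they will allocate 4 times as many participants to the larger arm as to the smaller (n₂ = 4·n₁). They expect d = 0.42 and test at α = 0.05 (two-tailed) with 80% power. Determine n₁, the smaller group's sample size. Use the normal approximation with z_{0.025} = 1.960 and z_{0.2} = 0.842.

n₁ = 56

With allocation ratio k = n₂/n₁ = 4, Var(x̄₁−x̄₂) = σ²(1/n₁ + 1/(k·n₁)) = σ²·(k+1)/(k·n₁).
So n₁ = (1 + 1/k)·((z_{α/2} + z_β)/d)² = 1.250 × (2.802/0.42)².
n₁ = 1.250 × 44.51 = 55.6.
Round up: n₁ = 56, giving n₂ = 4 × 56 = 224.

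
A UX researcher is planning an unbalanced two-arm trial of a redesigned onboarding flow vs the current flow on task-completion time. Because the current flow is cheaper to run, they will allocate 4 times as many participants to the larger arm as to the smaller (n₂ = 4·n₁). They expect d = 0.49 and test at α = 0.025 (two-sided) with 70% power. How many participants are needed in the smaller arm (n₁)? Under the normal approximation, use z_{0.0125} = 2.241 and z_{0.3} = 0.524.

With allocation ratio k = n₂/n₁ = 4, Var(x̄₁−x̄₂) = σ²(1/n₁ + 1/(k·n₁)) = σ²·(k+1)/(k·n₁).
So n₁ = (1 + 1/k)·((z_{α/2} + z_β)/d)² = 1.250 × (2.765/0.49)².
n₁ = 1.250 × 31.84 = 39.8.
Round up: n₁ = 40, giving n₂ = 4 × 40 = 160.

n₁ = 40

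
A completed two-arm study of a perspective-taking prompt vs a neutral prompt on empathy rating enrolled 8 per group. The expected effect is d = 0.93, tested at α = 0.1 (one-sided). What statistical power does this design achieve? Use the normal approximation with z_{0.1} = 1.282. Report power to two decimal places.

power ≈ 0.72

For two equal groups, power = Φ(d·√(n/2) − z_{α}).
d·√(n/2) = 0.93 × √(8/2) = 0.93 × 2.000 = 1.860.
z_β = 1.860 − 1.282 = 0.578.
Power = Φ(0.578) = 0.718.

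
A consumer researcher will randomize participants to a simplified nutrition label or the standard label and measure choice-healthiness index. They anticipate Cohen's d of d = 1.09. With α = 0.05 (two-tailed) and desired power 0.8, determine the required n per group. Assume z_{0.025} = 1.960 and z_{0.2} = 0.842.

n = 14 per group

For two independent groups with equal n: n = 2·((z_{α/2} + z_β) / d)².
z_{α/2} + z_β = 1.960 + 0.842 = 2.802.
n = 2 × (2.802 / 1.09)² = 2 × 2.571² = 2 × 6.61 = 13.2.
Round up to the next whole participant.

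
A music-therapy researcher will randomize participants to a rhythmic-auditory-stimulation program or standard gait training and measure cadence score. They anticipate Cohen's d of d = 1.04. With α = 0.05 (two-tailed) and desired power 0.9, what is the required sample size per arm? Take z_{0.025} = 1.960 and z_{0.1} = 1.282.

n = 20 per group

For two independent groups with equal n: n = 2·((z_{α/2} + z_β) / d)².
z_{α/2} + z_β = 1.960 + 1.282 = 3.242.
n = 2 × (3.242 / 1.04)² = 2 × 3.117² = 2 × 9.72 = 19.4.
Round up to the next whole participant.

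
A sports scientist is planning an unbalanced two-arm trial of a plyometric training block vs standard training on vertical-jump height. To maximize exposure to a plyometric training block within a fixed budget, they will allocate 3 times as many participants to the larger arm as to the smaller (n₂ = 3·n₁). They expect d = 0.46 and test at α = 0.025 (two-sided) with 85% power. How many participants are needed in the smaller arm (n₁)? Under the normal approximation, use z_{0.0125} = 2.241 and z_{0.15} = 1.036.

With allocation ratio k = n₂/n₁ = 3, Var(x̄₁−x̄₂) = σ²(1/n₁ + 1/(k·n₁)) = σ²·(k+1)/(k·n₁).
So n₁ = (1 + 1/k)·((z_{α/2} + z_β)/d)² = 1.333 × (3.277/0.46)².
n₁ = 1.333 × 50.75 = 67.7.
Round up: n₁ = 68, giving n₂ = 3 × 68 = 204.

n₁ = 68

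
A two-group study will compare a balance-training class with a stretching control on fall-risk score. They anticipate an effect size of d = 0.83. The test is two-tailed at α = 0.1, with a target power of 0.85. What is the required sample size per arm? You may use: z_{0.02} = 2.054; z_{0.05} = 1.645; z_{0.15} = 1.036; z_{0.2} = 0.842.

n = 21 per group

For two independent groups with equal n: n = 2·((z_{α/2} + z_β) / d)².
z_{α/2} + z_β = 1.645 + 1.036 = 2.681.
n = 2 × (2.681 / 0.83)² = 2 × 3.230² = 2 × 10.43 = 20.9.
Round up to the next whole participant.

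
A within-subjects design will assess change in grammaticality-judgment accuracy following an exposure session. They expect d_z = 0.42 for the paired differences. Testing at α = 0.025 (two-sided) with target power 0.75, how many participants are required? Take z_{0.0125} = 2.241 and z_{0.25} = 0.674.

For a paired (one-sample on differences) test: n = ((z_{α/2} + z_β) / d)².
z_{α/2} + z_β = 2.241 + 0.674 = 2.915.
n = (2.915 / 0.42)² = 6.940² = 48.17.
Round up.

n = 49 pairs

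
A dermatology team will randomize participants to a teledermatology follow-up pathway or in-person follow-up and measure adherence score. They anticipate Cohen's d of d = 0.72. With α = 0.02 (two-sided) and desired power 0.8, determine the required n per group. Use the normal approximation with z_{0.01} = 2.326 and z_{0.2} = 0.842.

For two independent groups with equal n: n = 2·((z_{α/2} + z_β) / d)².
z_{α/2} + z_β = 2.326 + 0.842 = 3.168.
n = 2 × (3.168 / 0.72)² = 2 × 4.400² = 2 × 19.36 = 38.7.
Round up to the next whole participant.

n = 39 per group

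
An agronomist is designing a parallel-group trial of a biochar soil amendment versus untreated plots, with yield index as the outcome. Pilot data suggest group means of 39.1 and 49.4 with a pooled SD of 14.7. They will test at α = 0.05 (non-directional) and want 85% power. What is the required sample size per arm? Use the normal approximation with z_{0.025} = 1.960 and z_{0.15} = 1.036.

Cohen's d = |M₁ − M₂| / SD_pooled = |39.1 − 49.4| / 14.7 = 10.3 / 14.7 = 0.701.
For two independent groups with equal n: n = 2·((z_{α/2} + z_β) / d)².
z_{α/2} + z_β = 1.960 + 1.036 = 2.996.
n = 2 × (2.996 / 0.701)² = 2 × 4.274² = 2 × 18.27 = 36.5.
Round up to the next whole participant.

n = 37 per group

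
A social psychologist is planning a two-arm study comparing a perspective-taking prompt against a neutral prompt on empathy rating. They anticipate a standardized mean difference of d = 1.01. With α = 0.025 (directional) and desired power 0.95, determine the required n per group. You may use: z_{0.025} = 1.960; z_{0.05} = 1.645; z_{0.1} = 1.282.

For two independent groups with equal n: n = 2·((z_{α} + z_β) / d)².
z_{α} + z_β = 1.960 + 1.645 = 3.605.
n = 2 × (3.605 / 1.01)² = 2 × 3.569² = 2 × 12.74 = 25.5.
Round up to the next whole participant.

n = 26 per group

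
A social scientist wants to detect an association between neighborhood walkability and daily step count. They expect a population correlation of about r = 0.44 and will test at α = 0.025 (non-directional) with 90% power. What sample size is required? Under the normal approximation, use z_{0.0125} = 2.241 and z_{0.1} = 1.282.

n = 59

Fisher's z: C = ½·ln((1+r)/(1−r)) = ½·ln(2.5714) = 0.4722.
n = ((z_{α/2} + z_β)/C)² + 3.
(2.241 + 1.282) / 0.4722 = 3.523 / 0.4722 = 7.461.
n = 7.461² + 3 = 55.66 + 3 = 58.7.
Round up.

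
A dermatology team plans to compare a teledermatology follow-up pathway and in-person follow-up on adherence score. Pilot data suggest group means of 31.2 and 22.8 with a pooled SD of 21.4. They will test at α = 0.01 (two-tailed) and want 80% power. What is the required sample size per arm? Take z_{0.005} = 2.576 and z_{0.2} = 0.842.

Cohen's d = |M₁ − M₂| / SD_pooled = |31.2 − 22.8| / 21.4 = 8.4 / 21.4 = 0.393.
For two independent groups with equal n: n = 2·((z_{α/2} + z_β) / d)².
z_{α/2} + z_β = 2.576 + 0.842 = 3.418.
n = 2 × (3.418 / 0.393)² = 2 × 8.697² = 2 × 75.64 = 151.3.
Round up to the next whole participant.

n = 152 per group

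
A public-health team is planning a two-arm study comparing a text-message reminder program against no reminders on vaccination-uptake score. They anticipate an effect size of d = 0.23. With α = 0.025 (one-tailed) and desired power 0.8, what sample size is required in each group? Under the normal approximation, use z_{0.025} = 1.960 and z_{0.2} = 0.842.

For two independent groups with equal n: n = 2·((z_{α} + z_β) / d)².
z_{α} + z_β = 1.960 + 0.842 = 2.802.
n = 2 × (2.802 / 0.23)² = 2 × 12.183² = 2 × 148.42 = 296.8.
Round up to the next whole participant.

n = 297 per group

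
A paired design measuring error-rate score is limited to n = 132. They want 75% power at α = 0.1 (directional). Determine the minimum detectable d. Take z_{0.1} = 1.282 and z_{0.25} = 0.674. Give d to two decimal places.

For a single sample (or paired design) of n = 132: d_min = (z_{α} + z_β)/√n.
z-sum = 1.282 + 0.674 = 1.956.
d_min = 1.956 / √132 = 1.956 / 11.489 = 0.170.

d_min ≈ 0.17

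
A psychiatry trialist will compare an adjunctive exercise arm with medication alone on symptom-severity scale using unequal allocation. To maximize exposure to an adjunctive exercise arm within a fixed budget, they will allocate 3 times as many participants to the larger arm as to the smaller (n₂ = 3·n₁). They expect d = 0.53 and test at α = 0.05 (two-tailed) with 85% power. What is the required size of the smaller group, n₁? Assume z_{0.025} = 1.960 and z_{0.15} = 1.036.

With allocation ratio k = n₂/n₁ = 3, Var(x̄₁−x̄₂) = σ²(1/n₁ + 1/(k·n₁)) = σ²·(k+1)/(k·n₁).
So n₁ = (1 + 1/k)·((z_{α/2} + z_β)/d)² = 1.333 × (2.996/0.53)².
n₁ = 1.333 × 31.95 = 42.6.
Round up: n₁ = 43, giving n₂ = 3 × 43 = 129.

n₁ = 43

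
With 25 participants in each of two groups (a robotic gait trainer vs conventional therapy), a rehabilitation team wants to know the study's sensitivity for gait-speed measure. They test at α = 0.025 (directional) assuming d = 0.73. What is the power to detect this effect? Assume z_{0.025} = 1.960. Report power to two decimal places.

For two equal groups, power = Φ(d·√(n/2) − z_{α}).
d·√(n/2) = 0.73 × √(25/2) = 0.73 × 3.536 = 2.581.
z_β = 2.581 − 1.960 = 0.621.
Power = Φ(0.621) = 0.733.

power ≈ 0.73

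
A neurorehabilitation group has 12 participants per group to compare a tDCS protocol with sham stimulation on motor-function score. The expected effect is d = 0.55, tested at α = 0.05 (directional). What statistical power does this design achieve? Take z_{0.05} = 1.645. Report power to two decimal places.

For two equal groups, power = Φ(d·√(n/2) − z_{α}).
d·√(n/2) = 0.55 × √(12/2) = 0.55 × 2.449 = 1.347.
z_β = 1.347 − 1.645 = -0.298.
Power = Φ(-0.298) = 0.383.

power ≈ 0.38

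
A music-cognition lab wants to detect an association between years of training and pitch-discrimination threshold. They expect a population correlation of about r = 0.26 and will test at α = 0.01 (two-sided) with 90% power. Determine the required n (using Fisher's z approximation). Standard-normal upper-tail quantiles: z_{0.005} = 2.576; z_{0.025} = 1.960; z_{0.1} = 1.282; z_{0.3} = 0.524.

n = 214

Fisher's z: C = ½·ln((1+r)/(1−r)) = ½·ln(1.7027) = 0.2661.
n = ((z_{α/2} + z_β)/C)² + 3.
(2.576 + 1.282) / 0.2661 = 3.858 / 0.2661 = 14.498.
n = 14.498² + 3 = 210.20 + 3 = 213.2.
Round up.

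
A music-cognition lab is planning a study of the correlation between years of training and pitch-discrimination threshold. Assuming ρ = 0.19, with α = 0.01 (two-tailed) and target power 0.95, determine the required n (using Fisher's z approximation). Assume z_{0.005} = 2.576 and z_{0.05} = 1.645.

Fisher's z: C = ½·ln((1+r)/(1−r)) = ½·ln(1.4691) = 0.1923.
n = ((z_{α/2} + z_β)/C)² + 3.
(2.576 + 1.645) / 0.1923 = 4.221 / 0.1923 = 21.950.
n = 21.950² + 3 = 481.81 + 3 = 484.8.
Round up.

n = 485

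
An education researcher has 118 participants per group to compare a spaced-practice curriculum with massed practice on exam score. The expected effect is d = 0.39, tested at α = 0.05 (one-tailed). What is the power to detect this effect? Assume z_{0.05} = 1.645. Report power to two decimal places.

For two equal groups, power = Φ(d·√(n/2) − z_{α}).
d·√(n/2) = 0.39 × √(118/2) = 0.39 × 7.681 = 2.996.
z_β = 2.996 − 1.645 = 1.351.
Power = Φ(1.351) = 0.912.

power ≈ 0.91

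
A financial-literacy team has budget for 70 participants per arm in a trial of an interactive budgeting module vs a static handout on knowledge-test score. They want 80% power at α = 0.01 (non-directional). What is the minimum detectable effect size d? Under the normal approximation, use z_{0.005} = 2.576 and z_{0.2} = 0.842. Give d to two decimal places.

For two independent groups of n = 70 each: d_min = (z_{α/2} + z_β)·√(2/n).
z-sum = 2.576 + 0.842 = 3.418.
d_min = 3.418 × √(2/70) = 3.418 × 0.1690 = 0.578.

d_min ≈ 0.58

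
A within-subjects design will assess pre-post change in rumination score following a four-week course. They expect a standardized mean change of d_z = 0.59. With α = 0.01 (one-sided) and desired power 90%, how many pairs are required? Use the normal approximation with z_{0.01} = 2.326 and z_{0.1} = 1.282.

n = 38 pairs

For a paired (one-sample on differences) test: n = ((z_{α} + z_β) / d)².
z_{α} + z_β = 2.326 + 1.282 = 3.608.
n = (3.608 / 0.59)² = 6.115² = 37.40.
Round up.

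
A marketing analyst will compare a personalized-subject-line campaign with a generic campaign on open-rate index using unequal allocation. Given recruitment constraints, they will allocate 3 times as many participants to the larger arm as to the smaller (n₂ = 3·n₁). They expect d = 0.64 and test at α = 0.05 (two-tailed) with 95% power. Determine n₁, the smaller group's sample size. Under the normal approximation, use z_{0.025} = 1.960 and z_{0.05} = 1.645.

n₁ = 43

With allocation ratio k = n₂/n₁ = 3, Var(x̄₁−x̄₂) = σ²(1/n₁ + 1/(k·n₁)) = σ²·(k+1)/(k·n₁).
So n₁ = (1 + 1/k)·((z_{α/2} + z_β)/d)² = 1.333 × (3.605/0.64)².
n₁ = 1.333 × 31.73 = 42.3.
Round up: n₁ = 43, giving n₂ = 3 × 43 = 129.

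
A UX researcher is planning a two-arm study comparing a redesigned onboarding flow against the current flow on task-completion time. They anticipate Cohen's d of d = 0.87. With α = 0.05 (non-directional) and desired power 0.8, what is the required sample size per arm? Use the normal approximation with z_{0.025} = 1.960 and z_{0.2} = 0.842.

For two independent groups with equal n: n = 2·((z_{α/2} + z_β) / d)².
z_{α/2} + z_β = 1.960 + 0.842 = 2.802.
n = 2 × (2.802 / 0.87)² = 2 × 3.221² = 2 × 10.37 = 20.7.
Round up to the next whole participant.

n = 21 per group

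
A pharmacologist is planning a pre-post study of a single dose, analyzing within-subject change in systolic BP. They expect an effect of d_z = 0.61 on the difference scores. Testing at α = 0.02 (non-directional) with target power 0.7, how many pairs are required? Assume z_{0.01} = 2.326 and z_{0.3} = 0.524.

For a paired (one-sample on differences) test: n = ((z_{α/2} + z_β) / d)².
z_{α/2} + z_β = 2.326 + 0.524 = 2.850.
n = (2.850 / 0.61)² = 4.672² = 21.83.
Round up.

n = 22 pairs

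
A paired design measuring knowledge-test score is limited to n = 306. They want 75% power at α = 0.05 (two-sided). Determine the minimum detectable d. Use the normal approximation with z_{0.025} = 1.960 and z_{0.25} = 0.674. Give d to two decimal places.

For a single sample (or paired design) of n = 306: d_min = (z_{α/2} + z_β)/√n.
z-sum = 1.960 + 0.674 = 2.634.
d_min = 2.634 / √306 = 2.634 / 17.493 = 0.151.

d_min ≈ 0.15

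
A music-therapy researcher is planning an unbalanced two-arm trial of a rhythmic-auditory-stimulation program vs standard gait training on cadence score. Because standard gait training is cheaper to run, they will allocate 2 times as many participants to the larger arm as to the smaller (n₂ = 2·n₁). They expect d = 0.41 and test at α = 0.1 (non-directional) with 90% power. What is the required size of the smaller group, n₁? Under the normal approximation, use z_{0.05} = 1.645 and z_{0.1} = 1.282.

n₁ = 77

With allocation ratio k = n₂/n₁ = 2, Var(x̄₁−x̄₂) = σ²(1/n₁ + 1/(k·n₁)) = σ²·(k+1)/(k·n₁).
So n₁ = (1 + 1/k)·((z_{α/2} + z_β)/d)² = 1.500 × (2.927/0.41)².
n₁ = 1.500 × 50.97 = 76.4.
Round up: n₁ = 77, giving n₂ = 2 × 77 = 154.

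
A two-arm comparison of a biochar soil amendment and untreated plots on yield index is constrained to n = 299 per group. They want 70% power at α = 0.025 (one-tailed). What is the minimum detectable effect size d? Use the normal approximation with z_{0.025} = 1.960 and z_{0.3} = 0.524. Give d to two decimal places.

d_min ≈ 0.20

For two independent groups of n = 299 each: d_min = (z_{α} + z_β)·√(2/n).
z-sum = 1.960 + 0.524 = 2.484.
d_min = 2.484 × √(2/299) = 2.484 × 0.0818 = 0.203.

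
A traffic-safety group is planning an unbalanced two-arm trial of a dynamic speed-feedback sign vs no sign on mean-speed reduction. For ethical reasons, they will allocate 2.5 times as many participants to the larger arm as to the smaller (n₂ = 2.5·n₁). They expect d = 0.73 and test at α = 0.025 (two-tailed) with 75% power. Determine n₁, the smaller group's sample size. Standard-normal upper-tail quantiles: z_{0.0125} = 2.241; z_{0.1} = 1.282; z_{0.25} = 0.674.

With allocation ratio k = n₂/n₁ = 2.5, Var(x̄₁−x̄₂) = σ²(1/n₁ + 1/(k·n₁)) = σ²·(k+1)/(k·n₁).
So n₁ = (1 + 1/k)·((z_{α/2} + z_β)/d)² = 1.400 × (2.915/0.73)².
n₁ = 1.400 × 15.95 = 22.3.
Round up: n₁ = 23, giving n₂ = ⌈2.5 × 23⌉ = ⌈57.5⌉ = 58.

n₁ = 23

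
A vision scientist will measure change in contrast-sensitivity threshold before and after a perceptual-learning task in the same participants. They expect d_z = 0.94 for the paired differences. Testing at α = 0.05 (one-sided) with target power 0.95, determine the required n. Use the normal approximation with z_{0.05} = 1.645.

n = 13 pairs

For a paired (one-sample on differences) test: n = ((z_{α} + z_β) / d)².
z_{α} + z_β = 1.645 + 1.645 = 3.290.
n = (3.290 / 0.94)² = 3.500² = 12.25.
Round up.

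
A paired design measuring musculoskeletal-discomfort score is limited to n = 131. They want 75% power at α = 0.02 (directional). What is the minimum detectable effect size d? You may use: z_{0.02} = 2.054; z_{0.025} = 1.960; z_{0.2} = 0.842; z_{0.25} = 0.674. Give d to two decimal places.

d_min ≈ 0.24

For a single sample (or paired design) of n = 131: d_min = (z_{α} + z_β)/√n.
z-sum = 2.054 + 0.674 = 2.728.
d_min = 2.728 / √131 = 2.728 / 11.446 = 0.238.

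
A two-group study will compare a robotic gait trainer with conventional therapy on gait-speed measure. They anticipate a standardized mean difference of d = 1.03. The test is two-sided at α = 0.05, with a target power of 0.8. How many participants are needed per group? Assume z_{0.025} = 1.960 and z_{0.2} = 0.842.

n = 15 per group

For two independent groups with equal n: n = 2·((z_{α/2} + z_β) / d)².
z_{α/2} + z_β = 1.960 + 0.842 = 2.802.
n = 2 × (2.802 / 1.03)² = 2 × 2.720² = 2 × 7.40 = 14.8.
Round up to the next whole participant.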